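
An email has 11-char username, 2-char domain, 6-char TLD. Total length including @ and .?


An email address has format: username@domain.tld
Username length: 11
'@' character: 1
Domain length: 2
'.' character: 1
TLD length: 6
Total = 11 + 1 + 2 + 1 + 6 = 21

21


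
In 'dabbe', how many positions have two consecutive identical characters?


Looking for consecutive identical characters in 'dabbe':
  pos 0-1: 'd' vs 'a' -> different
  pos 1-2: 'a' vs 'b' -> different
  pos 2-3: 'b' vs 'b' -> MATCH ('bb')
  pos 3-4: 'b' vs 'e' -> different
Consecutive identical pairs: ['bb']
Count: 1

1


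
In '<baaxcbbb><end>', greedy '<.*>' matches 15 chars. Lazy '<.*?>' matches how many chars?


Greedy '<.*>' tries to match as MUCH as possible.
Lazy '<.*?>' tries to match as LITTLE as possible.

String: '<baaxcbbb><end>'
Greedy '<.*>' starts at first '<' and extends to the LAST '>': '<baaxcbbb><end>' (15 chars)
Lazy '<.*?>' starts at first '<' and stops at the FIRST '>': '<baaxcbbb>' (10 chars)

10


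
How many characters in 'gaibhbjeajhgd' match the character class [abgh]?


Character class [abgh] matches any of: {a, b, g, h}
Scanning string 'gaibhbjeajhgd' character by character:
  pos 0: 'g' -> MATCH
  pos 1: 'a' -> MATCH
  pos 2: 'i' -> no
  pos 3: 'b' -> MATCH
  pos 4: 'h' -> MATCH
  pos 5: 'b' -> MATCH
  pos 6: 'j' -> no
  pos 7: 'e' -> no
  pos 8: 'a' -> MATCH
  pos 9: 'j' -> no
  pos 10: 'h' -> MATCH
  pos 11: 'g' -> MATCH
  pos 12: 'd' -> no
Total matches: 8

8


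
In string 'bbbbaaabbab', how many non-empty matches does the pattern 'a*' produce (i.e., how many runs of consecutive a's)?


Pattern 'a*' matches zero or more a's. We want non-empty runs of consecutive a's.
String: 'bbbbaaabbab'
Walking through the string to find runs of a's:
  Run 1: positions 4-6 -> 'aaa'
  Run 2: positions 9-9 -> 'a'
Non-empty runs found: ['aaa', 'a']
Count: 2

2


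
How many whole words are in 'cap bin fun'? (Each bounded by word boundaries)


Word boundaries (\b) mark the start/end of each word.
Text: 'cap bin fun'
Splitting by whitespace:
  Word 1: 'cap'
  Word 2: 'bin'
  Word 3: 'fun'
Total whole words: 3

3


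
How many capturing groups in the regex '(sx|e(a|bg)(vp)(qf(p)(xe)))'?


To count capturing groups, count each '(' that starts a group.
Pattern: '(sx|e(a|bg)(vp)(qf(p)(xe)))'
Walking through the pattern:
  Position 0: '(' -> group #1
  Position 5: '(' -> group #2
  Position 11: '(' -> group #3
  Position 15: '(' -> group #4
  Position 18: '(' -> group #5
  Position 21: '(' -> group #6
Total capturing groups: 6

6


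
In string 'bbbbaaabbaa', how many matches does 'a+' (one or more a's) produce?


Pattern 'a+' matches one or more consecutive a's.
String: 'bbbbaaabbaa'
Scanning for runs of a:
  Match 1: 'aaa' (length 3)
  Match 2: 'aa' (length 2)
Total matches: 2

2


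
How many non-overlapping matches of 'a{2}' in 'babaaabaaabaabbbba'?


Pattern 'a{2}' matches exactly 2 consecutive a's (greedy, non-overlapping).
String: 'babaaabaaabaabbbba'
Scanning for runs of a's:
  Run at pos 1: 'a' (length 1) -> 0 match(es)
  Run at pos 3: 'aaa' (length 3) -> 1 match(es)
  Run at pos 7: 'aaa' (length 3) -> 1 match(es)
  Run at pos 11: 'aa' (length 2) -> 1 match(es)
  Run at pos 17: 'a' (length 1) -> 0 match(es)
Matches found: ['aa', 'aa', 'aa']
Total: 3

3


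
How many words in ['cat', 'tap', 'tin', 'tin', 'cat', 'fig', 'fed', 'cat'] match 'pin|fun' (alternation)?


Alternation 'pin|fun' matches either 'pin' or 'fun'.
Checking each word:
  'cat' -> no
  'tap' -> no
  'tin' -> no
  'tin' -> no
  'cat' -> no
  'fig' -> no
  'fed' -> no
  'cat' -> no
Matches: []
Count: 0

0


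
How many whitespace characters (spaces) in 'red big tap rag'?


\s matches whitespace characters (spaces, tabs, etc.).
Text: 'red big tap rag'
This text has 4 words separated by spaces.
Number of spaces = number of words - 1 = 4 - 1 = 3

3


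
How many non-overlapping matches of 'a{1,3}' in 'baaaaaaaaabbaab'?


Pattern 'a{1,3}' matches between 1 and 3 consecutive a's (greedy).
String: 'baaaaaaaaabbaab'
Finding runs of a's and applying greedy matching:
  Run at pos 1: 'aaaaaaaaa' (length 9)
  Run at pos 12: 'aa' (length 2)
Matches: ['aaa', 'aaa', 'aaa', 'aa']
Count: 4

4


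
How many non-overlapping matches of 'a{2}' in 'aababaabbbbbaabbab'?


Pattern 'a{2}' matches exactly 2 consecutive a's (greedy, non-overlapping).
String: 'aababaabbbbbaabbab'
Scanning for runs of a's:
  Run at pos 0: 'aa' (length 2) -> 1 match(es)
  Run at pos 3: 'a' (length 1) -> 0 match(es)
  Run at pos 5: 'aa' (length 2) -> 1 match(es)
  Run at pos 12: 'aa' (length 2) -> 1 match(es)
  Run at pos 16: 'a' (length 1) -> 0 match(es)
Matches found: ['aa', 'aa', 'aa']
Total: 3

3


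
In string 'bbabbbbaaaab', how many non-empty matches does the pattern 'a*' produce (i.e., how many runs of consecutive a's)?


Pattern 'a*' matches zero or more a's. We want non-empty runs of consecutive a's.
String: 'bbabbbbaaaab'
Walking through the string to find runs of a's:
  Run 1: positions 2-2 -> 'a'
  Run 2: positions 7-10 -> 'aaaa'
Non-empty runs found: ['a', 'aaaa']
Count: 2

2


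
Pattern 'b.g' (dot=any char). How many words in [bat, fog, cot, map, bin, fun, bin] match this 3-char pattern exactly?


Pattern 'b.g' means: starts with 'b', any single char, ends with 'g'.
Checking each word (must be exactly 3 chars):
  'bat' (len=3): no
  'fog' (len=3): no
  'cot' (len=3): no
  'map' (len=3): no
  'bin' (len=3): no
  'fun' (len=3): no
  'bin' (len=3): no
Matching words: []
Total: 0

0


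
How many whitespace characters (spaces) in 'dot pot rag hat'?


\s matches whitespace characters (spaces, tabs, etc.).
Text: 'dot pot rag hat'
This text has 4 words separated by spaces.
Number of spaces = number of words - 1 = 4 - 1 = 3

3


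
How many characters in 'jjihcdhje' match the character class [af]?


Character class [af] matches any of: {a, f}
Scanning string 'jjihcdhje' character by character:
  pos 0: 'j' -> no
  pos 1: 'j' -> no
  pos 2: 'i' -> no
  pos 3: 'h' -> no
  pos 4: 'c' -> no
  pos 5: 'd' -> no
  pos 6: 'h' -> no
  pos 7: 'j' -> no
  pos 8: 'e' -> no
Total matches: 0

0


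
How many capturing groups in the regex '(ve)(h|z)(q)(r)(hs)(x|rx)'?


To count capturing groups, count each '(' that starts a group.
Pattern: '(ve)(h|z)(q)(r)(hs)(x|rx)'
Walking through the pattern:
  Position 0: '(' -> group #1
  Position 4: '(' -> group #2
  Position 9: '(' -> group #3
  Position 12: '(' -> group #4
  Position 15: '(' -> group #5
  Position 19: '(' -> group #6
Total capturing groups: 6

6


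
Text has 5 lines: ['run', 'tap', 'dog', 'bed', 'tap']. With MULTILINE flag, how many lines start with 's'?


With MULTILINE flag, ^ matches the start of each line.
Lines: ['run', 'tap', 'dog', 'bed', 'tap']
Checking which lines start with 's':
  Line 1: 'run' -> no
  Line 2: 'tap' -> no
  Line 3: 'dog' -> no
  Line 4: 'bed' -> no
  Line 5: 'tap' -> no
Matching lines: []
Count: 0

0


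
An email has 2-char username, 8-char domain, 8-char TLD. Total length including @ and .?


An email address has format: username@domain.tld
Username length: 2
'@' character: 1
Domain length: 8
'.' character: 1
TLD length: 8
Total = 2 + 1 + 8 + 1 + 8 = 20

20


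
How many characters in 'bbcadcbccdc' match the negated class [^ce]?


Negated class [^ce] matches any char NOT in {c, e}
Scanning 'bbcadcbccdc':
  pos 0: 'b' -> MATCH
  pos 1: 'b' -> MATCH
  pos 2: 'c' -> no (excluded)
  pos 3: 'a' -> MATCH
  pos 4: 'd' -> MATCH
  pos 5: 'c' -> no (excluded)
  pos 6: 'b' -> MATCH
  pos 7: 'c' -> no (excluded)
  pos 8: 'c' -> no (excluded)
  pos 9: 'd' -> MATCH
  pos 10: 'c' -> no (excluded)
Total matches: 6

6


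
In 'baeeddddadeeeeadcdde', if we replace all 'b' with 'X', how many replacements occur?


re.sub('b', 'X', text) replaces every occurrence of 'b' with 'X'.
Text: 'baeeddddadeeeeadcdde'
Scanning for 'b':
  pos 0: 'b' -> replacement #1
Total replacements: 1

1


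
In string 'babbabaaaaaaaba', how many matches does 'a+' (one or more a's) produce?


Pattern 'a+' matches one or more consecutive a's.
String: 'babbabaaaaaaaba'
Scanning for runs of a:
  Match 1: 'a' (length 1)
  Match 2: 'a' (length 1)
  Match 3: 'aaaaaaa' (length 7)
  Match 4: 'a' (length 1)
Total matches: 4

4


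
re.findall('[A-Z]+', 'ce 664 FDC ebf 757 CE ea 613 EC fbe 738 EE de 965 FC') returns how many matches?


Pattern '[A-Z]+' finds one or more uppercase letters.
Text: 'ce 664 FDC ebf 757 CE ea 613 EC fbe 738 EE de 965 FC'
Scanning for matches:
  Match 1: 'FDC'
  Match 2: 'CE'
  Match 3: 'EC'
  Match 4: 'EE'
  Match 5: 'FC'
Total matches: 5

5


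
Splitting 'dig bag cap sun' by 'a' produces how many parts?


Splitting by 'a' breaks the string at each occurrence of the separator.
Text: 'dig bag cap sun'
Parts after split:
  Part 1: 'dig b'
  Part 2: 'g c'
  Part 3: 'p sun'
Total parts: 3

3


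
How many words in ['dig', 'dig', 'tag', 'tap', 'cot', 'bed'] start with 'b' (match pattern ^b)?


Pattern ^b anchors to start of word. Check which words begin with 'b':
  'dig' -> no
  'dig' -> no
  'tag' -> no
  'tap' -> no
  'cot' -> no
  'bed' -> MATCH (starts with 'b')
Matching words: ['bed']
Count: 1

1


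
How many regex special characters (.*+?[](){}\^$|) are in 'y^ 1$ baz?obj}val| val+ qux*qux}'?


Regex special characters are: . * + ? [ ] ( ) { } \ ^ $ |
Scanning 'y^ 1$ baz?obj}val| val+ qux*qux}':
  pos 1: '^' -> SPECIAL
  pos 4: '$' -> SPECIAL
  pos 9: '?' -> SPECIAL
  pos 13: '}' -> SPECIAL
  pos 17: '|' -> SPECIAL
  pos 22: '+' -> SPECIAL
  pos 27: '*' -> SPECIAL
  pos 31: '}' -> SPECIAL
Special chars found: ['^', '$', '?', '}', '|', '+', '*', '}']
Total: 8

8


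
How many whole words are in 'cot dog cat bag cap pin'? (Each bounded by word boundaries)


Word boundaries (\b) mark the start/end of each word.
Text: 'cot dog cat bag cap pin'
Splitting by whitespace:
  Word 1: 'cot'
  Word 2: 'dog'
  Word 3: 'cat'
  Word 4: 'bag'
  Word 5: 'cap'
  Word 6: 'pin'
Total whole words: 6

6


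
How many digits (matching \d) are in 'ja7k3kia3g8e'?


\d matches any digit 0-9.
Scanning 'ja7k3kia3g8e':
  pos 2: '7' -> DIGIT
  pos 4: '3' -> DIGIT
  pos 8: '3' -> DIGIT
  pos 10: '8' -> DIGIT
Digits found: ['7', '3', '3', '8']
Total: 4

4


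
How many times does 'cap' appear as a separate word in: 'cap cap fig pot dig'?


Scanning each word for exact match 'cap':
  Word 1: 'cap' -> MATCH
  Word 2: 'cap' -> MATCH
  Word 3: 'fig' -> no
  Word 4: 'pot' -> no
  Word 5: 'dig' -> no
Total matches: 2

2


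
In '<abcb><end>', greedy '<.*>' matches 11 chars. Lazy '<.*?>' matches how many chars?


Greedy '<.*>' tries to match as MUCH as possible.
Lazy '<.*?>' tries to match as LITTLE as possible.

String: '<abcb><end>'
Greedy '<.*>' starts at first '<' and extends to the LAST '>': '<abcb><end>' (11 chars)
Lazy '<.*?>' starts at first '<' and stops at the FIRST '>': '<abcb>' (6 chars)

6


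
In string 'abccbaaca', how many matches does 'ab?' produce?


Pattern 'ab?' matches 'a' optionally followed by 'b'.
String: 'abccbaaca'
Scanning left to right for 'a' then checking next char:
  Match 1: 'ab' (a followed by b)
  Match 2: 'a' (a not followed by b)
  Match 3: 'a' (a not followed by b)
  Match 4: 'a' (a not followed by b)
Total matches: 4

4


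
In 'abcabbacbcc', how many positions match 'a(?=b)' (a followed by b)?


Lookahead 'a(?=b)' matches 'a' only when followed by 'b'.
String: 'abcabbacbcc'
Checking each position where char is 'a':
  pos 0: 'a' -> MATCH (next='b')
  pos 3: 'a' -> MATCH (next='b')
  pos 6: 'a' -> no (next='c')
Matching positions: [0, 3]
Count: 2

2


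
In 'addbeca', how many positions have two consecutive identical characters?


Looking for consecutive identical characters in 'addbeca':
  pos 0-1: 'a' vs 'd' -> different
  pos 1-2: 'd' vs 'd' -> MATCH ('dd')
  pos 2-3: 'd' vs 'b' -> different
  pos 3-4: 'b' vs 'e' -> different
  pos 4-5: 'e' vs 'c' -> different
  pos 5-6: 'c' vs 'a' -> different
Consecutive identical pairs: ['dd']
Count: 1

1


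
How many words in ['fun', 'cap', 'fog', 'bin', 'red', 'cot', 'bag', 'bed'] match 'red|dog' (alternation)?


Alternation 'red|dog' matches either 'red' or 'dog'.
Checking each word:
  'fun' -> no
  'cap' -> no
  'fog' -> no
  'bin' -> no
  'red' -> MATCH
  'cot' -> no
  'bag' -> no
  'bed' -> no
Matches: ['red']
Count: 1

1


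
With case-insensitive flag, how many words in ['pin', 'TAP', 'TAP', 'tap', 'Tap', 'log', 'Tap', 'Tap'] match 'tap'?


Case-insensitive matching: compare each word's lowercase form to 'tap'.
  'pin' -> lower='pin' -> no
  'TAP' -> lower='tap' -> MATCH
  'TAP' -> lower='tap' -> MATCH
  'tap' -> lower='tap' -> MATCH
  'Tap' -> lower='tap' -> MATCH
  'log' -> lower='log' -> no
  'Tap' -> lower='tap' -> MATCH
  'Tap' -> lower='tap' -> MATCH
Matches: ['TAP', 'TAP', 'tap', 'Tap', 'Tap', 'Tap']
Count: 6

6


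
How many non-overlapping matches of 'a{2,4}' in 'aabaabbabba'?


Pattern 'a{2,4}' matches between 2 and 4 consecutive a's (greedy).
String: 'aabaabbabba'
Finding runs of a's and applying greedy matching:
  Run at pos 0: 'aa' (length 2)
  Run at pos 3: 'aa' (length 2)
  Run at pos 7: 'a' (length 1)
  Run at pos 10: 'a' (length 1)
Matches: ['aa', 'aa']
Count: 2

2


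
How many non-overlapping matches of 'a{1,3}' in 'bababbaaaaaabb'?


Pattern 'a{1,3}' matches between 1 and 3 consecutive a's (greedy).
String: 'bababbaaaaaabb'
Finding runs of a's and applying greedy matching:
  Run at pos 1: 'a' (length 1)
  Run at pos 3: 'a' (length 1)
  Run at pos 6: 'aaaaaa' (length 6)
Matches: ['a', 'a', 'aaa', 'aaa']
Count: 4

4


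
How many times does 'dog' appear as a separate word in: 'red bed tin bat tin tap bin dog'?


Scanning each word for exact match 'dog':
  Word 1: 'red' -> no
  Word 2: 'bed' -> no
  Word 3: 'tin' -> no
  Word 4: 'bat' -> no
  Word 5: 'tin' -> no
  Word 6: 'tap' -> no
  Word 7: 'bin' -> no
  Word 8: 'dog' -> MATCH
Total matches: 1

1


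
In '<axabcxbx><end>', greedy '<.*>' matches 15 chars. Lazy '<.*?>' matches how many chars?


Greedy '<.*>' tries to match as MUCH as possible.
Lazy '<.*?>' tries to match as LITTLE as possible.

String: '<axabcxbx><end>'
Greedy '<.*>' starts at first '<' and extends to the LAST '>': '<axabcxbx><end>' (15 chars)
Lazy '<.*?>' starts at first '<' and stops at the FIRST '>': '<axabcxbx>' (10 chars)

10


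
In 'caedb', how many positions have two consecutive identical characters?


Looking for consecutive identical characters in 'caedb':
  pos 0-1: 'c' vs 'a' -> different
  pos 1-2: 'a' vs 'e' -> different
  pos 2-3: 'e' vs 'd' -> different
  pos 3-4: 'd' vs 'b' -> different
Consecutive identical pairs: []
Count: 0

0


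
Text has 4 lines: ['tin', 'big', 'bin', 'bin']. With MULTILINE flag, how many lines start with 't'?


With MULTILINE flag, ^ matches the start of each line.
Lines: ['tin', 'big', 'bin', 'bin']
Checking which lines start with 't':
  Line 1: 'tin' -> MATCH
  Line 2: 'big' -> no
  Line 3: 'bin' -> no
  Line 4: 'bin' -> no
Matching lines: ['tin']
Count: 1

1


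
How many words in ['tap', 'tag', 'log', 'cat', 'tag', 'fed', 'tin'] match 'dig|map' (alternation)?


Alternation 'dig|map' matches either 'dig' or 'map'.
Checking each word:
  'tap' -> no
  'tag' -> no
  'log' -> no
  'cat' -> no
  'tag' -> no
  'fed' -> no
  'tin' -> no
Matches: []
Count: 0

0


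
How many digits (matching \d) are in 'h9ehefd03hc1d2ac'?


\d matches any digit 0-9.
Scanning 'h9ehefd03hc1d2ac':
  pos 1: '9' -> DIGIT
  pos 7: '0' -> DIGIT
  pos 8: '3' -> DIGIT
  pos 11: '1' -> DIGIT
  pos 13: '2' -> DIGIT
Digits found: ['9', '0', '3', '1', '2']
Total: 5

5


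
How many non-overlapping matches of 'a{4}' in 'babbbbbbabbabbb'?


Pattern 'a{4}' matches exactly 4 consecutive a's (greedy, non-overlapping).
String: 'babbbbbbabbabbb'
Scanning for runs of a's:
  Run at pos 1: 'a' (length 1) -> 0 match(es)
  Run at pos 8: 'a' (length 1) -> 0 match(es)
  Run at pos 11: 'a' (length 1) -> 0 match(es)
Matches found: []
Total: 0

0


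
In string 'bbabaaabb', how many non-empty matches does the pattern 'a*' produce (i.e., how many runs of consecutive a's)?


Pattern 'a*' matches zero or more a's. We want non-empty runs of consecutive a's.
String: 'bbabaaabb'
Walking through the string to find runs of a's:
  Run 1: positions 2-2 -> 'a'
  Run 2: positions 4-6 -> 'aaa'
Non-empty runs found: ['a', 'aaa']
Count: 2

2


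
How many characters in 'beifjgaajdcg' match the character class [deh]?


Character class [deh] matches any of: {d, e, h}
Scanning string 'beifjgaajdcg' character by character:
  pos 0: 'b' -> no
  pos 1: 'e' -> MATCH
  pos 2: 'i' -> no
  pos 3: 'f' -> no
  pos 4: 'j' -> no
  pos 5: 'g' -> no
  pos 6: 'a' -> no
  pos 7: 'a' -> no
  pos 8: 'j' -> no
  pos 9: 'd' -> MATCH
  pos 10: 'c' -> no
  pos 11: 'g' -> no
Total matches: 2

2


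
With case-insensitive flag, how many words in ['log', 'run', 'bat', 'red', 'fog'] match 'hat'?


Case-insensitive matching: compare each word's lowercase form to 'hat'.
  'log' -> lower='log' -> no
  'run' -> lower='run' -> no
  'bat' -> lower='bat' -> no
  'red' -> lower='red' -> no
  'fog' -> lower='fog' -> no
Matches: []
Count: 0

0


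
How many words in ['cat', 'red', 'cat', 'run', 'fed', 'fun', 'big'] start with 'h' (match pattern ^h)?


Pattern ^h anchors to start of word. Check which words begin with 'h':
  'cat' -> no
  'red' -> no
  'cat' -> no
  'run' -> no
  'fed' -> no
  'fun' -> no
  'big' -> no
Matching words: []
Count: 0

0


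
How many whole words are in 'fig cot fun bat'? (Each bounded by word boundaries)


Word boundaries (\b) mark the start/end of each word.
Text: 'fig cot fun bat'
Splitting by whitespace:
  Word 1: 'fig'
  Word 2: 'cot'
  Word 3: 'fun'
  Word 4: 'bat'
Total whole words: 4

4


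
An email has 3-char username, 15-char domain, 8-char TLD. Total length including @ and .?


An email address has format: username@domain.tld
Username length: 3
'@' character: 1
Domain length: 15
'.' character: 1
TLD length: 8
Total = 3 + 1 + 15 + 1 + 8 = 28

28


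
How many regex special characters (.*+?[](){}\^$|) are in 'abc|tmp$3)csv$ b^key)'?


Regex special characters are: . * + ? [ ] ( ) { } \ ^ $ |
Scanning 'abc|tmp$3)csv$ b^key)':
  pos 3: '|' -> SPECIAL
  pos 7: '$' -> SPECIAL
  pos 9: ')' -> SPECIAL
  pos 13: '$' -> SPECIAL
  pos 16: '^' -> SPECIAL
  pos 20: ')' -> SPECIAL
Special chars found: ['|', '$', ')', '$', '^', ')']
Total: 6

6


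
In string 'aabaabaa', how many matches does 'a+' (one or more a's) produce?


Pattern 'a+' matches one or more consecutive a's.
String: 'aabaabaa'
Scanning for runs of a:
  Match 1: 'aa' (length 2)
  Match 2: 'aa' (length 2)
  Match 3: 'aa' (length 2)
Total matches: 3

3


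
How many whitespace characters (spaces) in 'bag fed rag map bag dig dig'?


\s matches whitespace characters (spaces, tabs, etc.).
Text: 'bag fed rag map bag dig dig'
This text has 7 words separated by spaces.
Number of spaces = number of words - 1 = 7 - 1 = 6

6


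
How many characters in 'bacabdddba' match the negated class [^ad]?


Negated class [^ad] matches any char NOT in {a, d}
Scanning 'bacabdddba':
  pos 0: 'b' -> MATCH
  pos 1: 'a' -> no (excluded)
  pos 2: 'c' -> MATCH
  pos 3: 'a' -> no (excluded)
  pos 4: 'b' -> MATCH
  pos 5: 'd' -> no (excluded)
  pos 6: 'd' -> no (excluded)
  pos 7: 'd' -> no (excluded)
  pos 8: 'b' -> MATCH
  pos 9: 'a' -> no (excluded)
Total matches: 4

4


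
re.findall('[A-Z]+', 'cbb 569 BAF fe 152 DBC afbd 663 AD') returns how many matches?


Pattern '[A-Z]+' finds one or more uppercase letters.
Text: 'cbb 569 BAF fe 152 DBC afbd 663 AD'
Scanning for matches:
  Match 1: 'BAF'
  Match 2: 'DBC'
  Match 3: 'AD'
Total matches: 3

3


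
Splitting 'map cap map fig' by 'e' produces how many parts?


Splitting by 'e' breaks the string at each occurrence of the separator.
Text: 'map cap map fig'
Parts after split:
  Part 1: 'map cap map fig'
Total parts: 1

1


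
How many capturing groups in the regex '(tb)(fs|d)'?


To count capturing groups, count each '(' that starts a group.
Pattern: '(tb)(fs|d)'
Walking through the pattern:
  Position 0: '(' -> group #1
  Position 4: '(' -> group #2
Total capturing groups: 2

2


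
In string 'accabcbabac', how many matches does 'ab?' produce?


Pattern 'ab?' matches 'a' optionally followed by 'b'.
String: 'accabcbabac'
Scanning left to right for 'a' then checking next char:
  Match 1: 'a' (a not followed by b)
  Match 2: 'ab' (a followed by b)
  Match 3: 'ab' (a followed by b)
  Match 4: 'a' (a not followed by b)
Total matches: 4

4


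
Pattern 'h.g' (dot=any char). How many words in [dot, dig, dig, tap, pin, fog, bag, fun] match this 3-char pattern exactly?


Pattern 'h.g' means: starts with 'h', any single char, ends with 'g'.
Checking each word (must be exactly 3 chars):
  'dot' (len=3): no
  'dig' (len=3): no
  'dig' (len=3): no
  'tap' (len=3): no
  'pin' (len=3): no
  'fog' (len=3): no
  'bag' (len=3): no
  'fun' (len=3): no
Matching words: []
Total: 0

0


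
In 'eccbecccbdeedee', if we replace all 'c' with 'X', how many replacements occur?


re.sub('c', 'X', text) replaces every occurrence of 'c' with 'X'.
Text: 'eccbecccbdeedee'
Scanning for 'c':
  pos 1: 'c' -> replacement #1
  pos 2: 'c' -> replacement #2
  pos 5: 'c' -> replacement #3
  pos 6: 'c' -> replacement #4
  pos 7: 'c' -> replacement #5
Total replacements: 5

5


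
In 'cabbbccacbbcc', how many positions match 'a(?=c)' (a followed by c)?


Lookahead 'a(?=c)' matches 'a' only when followed by 'c'.
String: 'cabbbccacbbcc'
Checking each position where char is 'a':
  pos 1: 'a' -> no (next='b')
  pos 7: 'a' -> MATCH (next='c')
Matching positions: [7]
Count: 1

1


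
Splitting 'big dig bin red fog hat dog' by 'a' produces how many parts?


Splitting by 'a' breaks the string at each occurrence of the separator.
Text: 'big dig bin red fog hat dog'
Parts after split:
  Part 1: 'big dig bin red fog h'
  Part 2: 't dog'
Total parts: 2

2


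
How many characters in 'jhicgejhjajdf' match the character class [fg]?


Character class [fg] matches any of: {f, g}
Scanning string 'jhicgejhjajdf' character by character:
  pos 0: 'j' -> no
  pos 1: 'h' -> no
  pos 2: 'i' -> no
  pos 3: 'c' -> no
  pos 4: 'g' -> MATCH
  pos 5: 'e' -> no
  pos 6: 'j' -> no
  pos 7: 'h' -> no
  pos 8: 'j' -> no
  pos 9: 'a' -> no
  pos 10: 'j' -> no
  pos 11: 'd' -> no
  pos 12: 'f' -> MATCH
Total matches: 2

2


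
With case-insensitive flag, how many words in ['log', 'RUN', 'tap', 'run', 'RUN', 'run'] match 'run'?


Case-insensitive matching: compare each word's lowercase form to 'run'.
  'log' -> lower='log' -> no
  'RUN' -> lower='run' -> MATCH
  'tap' -> lower='tap' -> no
  'run' -> lower='run' -> MATCH
  'RUN' -> lower='run' -> MATCH
  'run' -> lower='run' -> MATCH
Matches: ['RUN', 'run', 'RUN', 'run']
Count: 4

4


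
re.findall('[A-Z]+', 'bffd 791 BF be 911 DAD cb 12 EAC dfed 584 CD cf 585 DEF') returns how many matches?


Pattern '[A-Z]+' finds one or more uppercase letters.
Text: 'bffd 791 BF be 911 DAD cb 12 EAC dfed 584 CD cf 585 DEF'
Scanning for matches:
  Match 1: 'BF'
  Match 2: 'DAD'
  Match 3: 'EAC'
  Match 4: 'CD'
  Match 5: 'DEF'
Total matches: 5

5


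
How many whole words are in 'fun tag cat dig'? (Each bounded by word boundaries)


Word boundaries (\b) mark the start/end of each word.
Text: 'fun tag cat dig'
Splitting by whitespace:
  Word 1: 'fun'
  Word 2: 'tag'
  Word 3: 'cat'
  Word 4: 'dig'
Total whole words: 4

4


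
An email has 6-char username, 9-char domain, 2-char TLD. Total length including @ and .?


An email address has format: username@domain.tld
Username length: 6
'@' character: 1
Domain length: 9
'.' character: 1
TLD length: 2
Total = 6 + 1 + 9 + 1 + 2 = 19

19


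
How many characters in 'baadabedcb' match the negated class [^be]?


Negated class [^be] matches any char NOT in {b, e}
Scanning 'baadabedcb':
  pos 0: 'b' -> no (excluded)
  pos 1: 'a' -> MATCH
  pos 2: 'a' -> MATCH
  pos 3: 'd' -> MATCH
  pos 4: 'a' -> MATCH
  pos 5: 'b' -> no (excluded)
  pos 6: 'e' -> no (excluded)
  pos 7: 'd' -> MATCH
  pos 8: 'c' -> MATCH
  pos 9: 'b' -> no (excluded)
Total matches: 6

6


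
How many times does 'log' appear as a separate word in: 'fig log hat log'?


Scanning each word for exact match 'log':
  Word 1: 'fig' -> no
  Word 2: 'log' -> MATCH
  Word 3: 'hat' -> no
  Word 4: 'log' -> MATCH
Total matches: 2

2


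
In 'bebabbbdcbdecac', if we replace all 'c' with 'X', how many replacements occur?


re.sub('c', 'X', text) replaces every occurrence of 'c' with 'X'.
Text: 'bebabbbdcbdecac'
Scanning for 'c':
  pos 8: 'c' -> replacement #1
  pos 12: 'c' -> replacement #2
  pos 14: 'c' -> replacement #3
Total replacements: 3

3


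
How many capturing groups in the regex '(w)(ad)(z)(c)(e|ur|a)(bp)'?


To count capturing groups, count each '(' that starts a group.
Pattern: '(w)(ad)(z)(c)(e|ur|a)(bp)'
Walking through the pattern:
  Position 0: '(' -> group #1
  Position 3: '(' -> group #2
  Position 7: '(' -> group #3
  Position 10: '(' -> group #4
  Position 13: '(' -> group #5
  Position 21: '(' -> group #6
Total capturing groups: 6

6


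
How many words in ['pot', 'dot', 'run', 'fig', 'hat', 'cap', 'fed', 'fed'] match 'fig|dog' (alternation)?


Alternation 'fig|dog' matches either 'fig' or 'dog'.
Checking each word:
  'pot' -> no
  'dot' -> no
  'run' -> no
  'fig' -> MATCH
  'hat' -> no
  'cap' -> no
  'fed' -> no
  'fed' -> no
Matches: ['fig']
Count: 1

1


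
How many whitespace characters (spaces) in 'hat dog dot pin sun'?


\s matches whitespace characters (spaces, tabs, etc.).
Text: 'hat dog dot pin sun'
This text has 5 words separated by spaces.
Number of spaces = number of words - 1 = 5 - 1 = 4

4


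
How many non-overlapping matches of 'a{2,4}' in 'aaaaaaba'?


Pattern 'a{2,4}' matches between 2 and 4 consecutive a's (greedy).
String: 'aaaaaaba'
Finding runs of a's and applying greedy matching:
  Run at pos 0: 'aaaaaa' (length 6)
  Run at pos 7: 'a' (length 1)
Matches: ['aaaa', 'aa']
Count: 2

2


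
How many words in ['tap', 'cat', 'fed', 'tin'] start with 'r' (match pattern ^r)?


Pattern ^r anchors to start of word. Check which words begin with 'r':
  'tap' -> no
  'cat' -> no
  'fed' -> no
  'tin' -> no
Matching words: []
Count: 0

0


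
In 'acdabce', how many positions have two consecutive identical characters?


Looking for consecutive identical characters in 'acdabce':
  pos 0-1: 'a' vs 'c' -> different
  pos 1-2: 'c' vs 'd' -> different
  pos 2-3: 'd' vs 'a' -> different
  pos 3-4: 'a' vs 'b' -> different
  pos 4-5: 'b' vs 'c' -> different
  pos 5-6: 'c' vs 'e' -> different
Consecutive identical pairs: []
Count: 0

0


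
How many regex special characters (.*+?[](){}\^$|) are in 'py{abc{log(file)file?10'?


Regex special characters are: . * + ? [ ] ( ) { } \ ^ $ |
Scanning 'py{abc{log(file)file?10':
  pos 2: '{' -> SPECIAL
  pos 6: '{' -> SPECIAL
  pos 10: '(' -> SPECIAL
  pos 15: ')' -> SPECIAL
  pos 20: '?' -> SPECIAL
Special chars found: ['{', '{', '(', ')', '?']
Total: 5

5


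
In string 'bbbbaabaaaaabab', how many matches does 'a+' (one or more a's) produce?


Pattern 'a+' matches one or more consecutive a's.
String: 'bbbbaabaaaaabab'
Scanning for runs of a:
  Match 1: 'aa' (length 2)
  Match 2: 'aaaaa' (length 5)
  Match 3: 'a' (length 1)
Total matches: 3

3


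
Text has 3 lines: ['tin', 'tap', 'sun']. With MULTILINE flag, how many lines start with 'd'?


With MULTILINE flag, ^ matches the start of each line.
Lines: ['tin', 'tap', 'sun']
Checking which lines start with 'd':
  Line 1: 'tin' -> no
  Line 2: 'tap' -> no
  Line 3: 'sun' -> no
Matching lines: []
Count: 0

0


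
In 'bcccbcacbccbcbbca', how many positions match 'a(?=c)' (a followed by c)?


Lookahead 'a(?=c)' matches 'a' only when followed by 'c'.
String: 'bcccbcacbccbcbbca'
Checking each position where char is 'a':
  pos 6: 'a' -> MATCH (next='c')
Matching positions: [6]
Count: 1

1


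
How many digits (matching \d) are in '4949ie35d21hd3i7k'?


\d matches any digit 0-9.
Scanning '4949ie35d21hd3i7k':
  pos 0: '4' -> DIGIT
  pos 1: '9' -> DIGIT
  pos 2: '4' -> DIGIT
  pos 3: '9' -> DIGIT
  pos 6: '3' -> DIGIT
  pos 7: '5' -> DIGIT
  pos 9: '2' -> DIGIT
  pos 10: '1' -> DIGIT
  pos 13: '3' -> DIGIT
  pos 15: '7' -> DIGIT
Digits found: ['4', '9', '4', '9', '3', '5', '2', '1', '3', '7']
Total: 10

10


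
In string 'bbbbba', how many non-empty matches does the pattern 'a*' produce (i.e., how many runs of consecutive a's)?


Pattern 'a*' matches zero or more a's. We want non-empty runs of consecutive a's.
String: 'bbbbba'
Walking through the string to find runs of a's:
  Run 1: positions 5-5 -> 'a'
Non-empty runs found: ['a']
Count: 1

1


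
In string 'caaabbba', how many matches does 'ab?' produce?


Pattern 'ab?' matches 'a' optionally followed by 'b'.
String: 'caaabbba'
Scanning left to right for 'a' then checking next char:
  Match 1: 'a' (a not followed by b)
  Match 2: 'a' (a not followed by b)
  Match 3: 'ab' (a followed by b)
  Match 4: 'a' (a not followed by b)
Total matches: 4

4


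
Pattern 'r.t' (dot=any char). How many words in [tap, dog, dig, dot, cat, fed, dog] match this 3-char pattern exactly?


Pattern 'r.t' means: starts with 'r', any single char, ends with 't'.
Checking each word (must be exactly 3 chars):
  'tap' (len=3): no
  'dog' (len=3): no
  'dig' (len=3): no
  'dot' (len=3): no
  'cat' (len=3): no
  'fed' (len=3): no
  'dog' (len=3): no
Matching words: []
Total: 0

0


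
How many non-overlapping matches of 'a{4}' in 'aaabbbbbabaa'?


Pattern 'a{4}' matches exactly 4 consecutive a's (greedy, non-overlapping).
String: 'aaabbbbbabaa'
Scanning for runs of a's:
  Run at pos 0: 'aaa' (length 3) -> 0 match(es)
  Run at pos 8: 'a' (length 1) -> 0 match(es)
  Run at pos 10: 'aa' (length 2) -> 0 match(es)
Matches found: []
Total: 0

0


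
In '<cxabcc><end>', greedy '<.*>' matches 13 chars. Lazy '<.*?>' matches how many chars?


Greedy '<.*>' tries to match as MUCH as possible.
Lazy '<.*?>' tries to match as LITTLE as possible.

String: '<cxabcc><end>'
Greedy '<.*>' starts at first '<' and extends to the LAST '>': '<cxabcc><end>' (13 chars)
Lazy '<.*?>' starts at first '<' and stops at the FIRST '>': '<cxabcc>' (8 chars)

8


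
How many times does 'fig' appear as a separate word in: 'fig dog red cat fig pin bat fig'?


Scanning each word for exact match 'fig':
  Word 1: 'fig' -> MATCH
  Word 2: 'dog' -> no
  Word 3: 'red' -> no
  Word 4: 'cat' -> no
  Word 5: 'fig' -> MATCH
  Word 6: 'pin' -> no
  Word 7: 'bat' -> no
  Word 8: 'fig' -> MATCH
Total matches: 3

3


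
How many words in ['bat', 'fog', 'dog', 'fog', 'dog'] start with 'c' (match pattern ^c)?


Pattern ^c anchors to start of word. Check which words begin with 'c':
  'bat' -> no
  'fog' -> no
  'dog' -> no
  'fog' -> no
  'dog' -> no
Matching words: []
Count: 0

0


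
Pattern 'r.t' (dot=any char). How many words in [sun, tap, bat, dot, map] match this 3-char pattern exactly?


Pattern 'r.t' means: starts with 'r', any single char, ends with 't'.
Checking each word (must be exactly 3 chars):
  'sun' (len=3): no
  'tap' (len=3): no
  'bat' (len=3): no
  'dot' (len=3): no
  'map' (len=3): no
Matching words: []
Total: 0

0


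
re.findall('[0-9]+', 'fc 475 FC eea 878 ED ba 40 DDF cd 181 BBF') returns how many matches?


Pattern '[0-9]+' finds one or more digits.
Text: 'fc 475 FC eea 878 ED ba 40 DDF cd 181 BBF'
Scanning for matches:
  Match 1: '475'
  Match 2: '878'
  Match 3: '40'
  Match 4: '181'
Total matches: 4

4


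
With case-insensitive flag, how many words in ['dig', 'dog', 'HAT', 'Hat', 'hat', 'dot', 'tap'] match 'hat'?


Case-insensitive matching: compare each word's lowercase form to 'hat'.
  'dig' -> lower='dig' -> no
  'dog' -> lower='dog' -> no
  'HAT' -> lower='hat' -> MATCH
  'Hat' -> lower='hat' -> MATCH
  'hat' -> lower='hat' -> MATCH
  'dot' -> lower='dot' -> no
  'tap' -> lower='tap' -> no
Matches: ['HAT', 'Hat', 'hat']
Count: 3

3


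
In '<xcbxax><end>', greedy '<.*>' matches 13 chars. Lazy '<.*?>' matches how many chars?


Greedy '<.*>' tries to match as MUCH as possible.
Lazy '<.*?>' tries to match as LITTLE as possible.

String: '<xcbxax><end>'
Greedy '<.*>' starts at first '<' and extends to the LAST '>': '<xcbxax><end>' (13 chars)
Lazy '<.*?>' starts at first '<' and stops at the FIRST '>': '<xcbxax>' (8 chars)

8


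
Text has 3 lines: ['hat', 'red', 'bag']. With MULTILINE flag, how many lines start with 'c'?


With MULTILINE flag, ^ matches the start of each line.
Lines: ['hat', 'red', 'bag']
Checking which lines start with 'c':
  Line 1: 'hat' -> no
  Line 2: 'red' -> no
  Line 3: 'bag' -> no
Matching lines: []
Count: 0

0


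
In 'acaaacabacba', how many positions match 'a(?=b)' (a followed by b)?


Lookahead 'a(?=b)' matches 'a' only when followed by 'b'.
String: 'acaaacabacba'
Checking each position where char is 'a':
  pos 0: 'a' -> no (next='c')
  pos 2: 'a' -> no (next='a')
  pos 3: 'a' -> no (next='a')
  pos 4: 'a' -> no (next='c')
  pos 6: 'a' -> MATCH (next='b')
  pos 8: 'a' -> no (next='c')
Matching positions: [6]
Count: 1

1


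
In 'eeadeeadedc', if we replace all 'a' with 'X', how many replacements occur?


re.sub('a', 'X', text) replaces every occurrence of 'a' with 'X'.
Text: 'eeadeeadedc'
Scanning for 'a':
  pos 2: 'a' -> replacement #1
  pos 6: 'a' -> replacement #2
Total replacements: 2

2


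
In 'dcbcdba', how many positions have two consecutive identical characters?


Looking for consecutive identical characters in 'dcbcdba':
  pos 0-1: 'd' vs 'c' -> different
  pos 1-2: 'c' vs 'b' -> different
  pos 2-3: 'b' vs 'c' -> different
  pos 3-4: 'c' vs 'd' -> different
  pos 4-5: 'd' vs 'b' -> different
  pos 5-6: 'b' vs 'a' -> different
Consecutive identical pairs: []
Count: 0

0


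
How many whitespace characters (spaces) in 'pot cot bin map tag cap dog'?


\s matches whitespace characters (spaces, tabs, etc.).
Text: 'pot cot bin map tag cap dog'
This text has 7 words separated by spaces.
Number of spaces = number of words - 1 = 7 - 1 = 6

6


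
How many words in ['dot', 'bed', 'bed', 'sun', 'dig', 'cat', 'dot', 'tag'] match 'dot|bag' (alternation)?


Alternation 'dot|bag' matches either 'dot' or 'bag'.
Checking each word:
  'dot' -> MATCH
  'bed' -> no
  'bed' -> no
  'sun' -> no
  'dig' -> no
  'cat' -> no
  'dot' -> MATCH
  'tag' -> no
Matches: ['dot', 'dot']
Count: 2

2


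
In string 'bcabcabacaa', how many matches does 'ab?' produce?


Pattern 'ab?' matches 'a' optionally followed by 'b'.
String: 'bcabcabacaa'
Scanning left to right for 'a' then checking next char:
  Match 1: 'ab' (a followed by b)
  Match 2: 'ab' (a followed by b)
  Match 3: 'a' (a not followed by b)
  Match 4: 'a' (a not followed by b)
  Match 5: 'a' (a not followed by b)
Total matches: 5

5


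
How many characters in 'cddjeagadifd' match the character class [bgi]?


Character class [bgi] matches any of: {b, g, i}
Scanning string 'cddjeagadifd' character by character:
  pos 0: 'c' -> no
  pos 1: 'd' -> no
  pos 2: 'd' -> no
  pos 3: 'j' -> no
  pos 4: 'e' -> no
  pos 5: 'a' -> no
  pos 6: 'g' -> MATCH
  pos 7: 'a' -> no
  pos 8: 'd' -> no
  pos 9: 'i' -> MATCH
  pos 10: 'f' -> no
  pos 11: 'd' -> no
Total matches: 2

2


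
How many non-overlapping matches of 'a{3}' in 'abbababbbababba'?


Pattern 'a{3}' matches exactly 3 consecutive a's (greedy, non-overlapping).
String: 'abbababbbababba'
Scanning for runs of a's:
  Run at pos 0: 'a' (length 1) -> 0 match(es)
  Run at pos 3: 'a' (length 1) -> 0 match(es)
  Run at pos 5: 'a' (length 1) -> 0 match(es)
  Run at pos 9: 'a' (length 1) -> 0 match(es)
  Run at pos 11: 'a' (length 1) -> 0 match(es)
  Run at pos 14: 'a' (length 1) -> 0 match(es)
Matches found: []
Total: 0

0


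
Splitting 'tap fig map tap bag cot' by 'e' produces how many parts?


Splitting by 'e' breaks the string at each occurrence of the separator.
Text: 'tap fig map tap bag cot'
Parts after split:
  Part 1: 'tap fig map tap bag cot'
Total parts: 1

1


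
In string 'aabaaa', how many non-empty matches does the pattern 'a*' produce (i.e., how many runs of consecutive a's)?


Pattern 'a*' matches zero or more a's. We want non-empty runs of consecutive a's.
String: 'aabaaa'
Walking through the string to find runs of a's:
  Run 1: positions 0-1 -> 'aa'
  Run 2: positions 3-5 -> 'aaa'
Non-empty runs found: ['aa', 'aaa']
Count: 2

2


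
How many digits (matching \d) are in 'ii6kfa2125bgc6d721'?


\d matches any digit 0-9.
Scanning 'ii6kfa2125bgc6d721':
  pos 2: '6' -> DIGIT
  pos 6: '2' -> DIGIT
  pos 7: '1' -> DIGIT
  pos 8: '2' -> DIGIT
  pos 9: '5' -> DIGIT
  pos 13: '6' -> DIGIT
  pos 15: '7' -> DIGIT
  pos 16: '2' -> DIGIT
  pos 17: '1' -> DIGIT
Digits found: ['6', '2', '1', '2', '5', '6', '7', '2', '1']
Total: 9

9


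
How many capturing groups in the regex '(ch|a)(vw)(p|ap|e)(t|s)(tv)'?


To count capturing groups, count each '(' that starts a group.
Pattern: '(ch|a)(vw)(p|ap|e)(t|s)(tv)'
Walking through the pattern:
  Position 0: '(' -> group #1
  Position 6: '(' -> group #2
  Position 10: '(' -> group #3
  Position 18: '(' -> group #4
  Position 23: '(' -> group #5
Total capturing groups: 5

5


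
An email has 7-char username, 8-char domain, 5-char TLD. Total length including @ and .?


An email address has format: username@domain.tld
Username length: 7
'@' character: 1
Domain length: 8
'.' character: 1
TLD length: 5
Total = 7 + 1 + 8 + 1 + 5 = 22

22


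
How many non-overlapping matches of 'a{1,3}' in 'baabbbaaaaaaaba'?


Pattern 'a{1,3}' matches between 1 and 3 consecutive a's (greedy).
String: 'baabbbaaaaaaaba'
Finding runs of a's and applying greedy matching:
  Run at pos 1: 'aa' (length 2)
  Run at pos 6: 'aaaaaaa' (length 7)
  Run at pos 14: 'a' (length 1)
Matches: ['aa', 'aaa', 'aaa', 'a', 'a']
Count: 5

5


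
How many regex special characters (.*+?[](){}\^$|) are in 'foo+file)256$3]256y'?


Regex special characters are: . * + ? [ ] ( ) { } \ ^ $ |
Scanning 'foo+file)256$3]256y':
  pos 3: '+' -> SPECIAL
  pos 8: ')' -> SPECIAL
  pos 12: '$' -> SPECIAL
  pos 14: ']' -> SPECIAL
Special chars found: ['+', ')', '$', ']']
Total: 4

4


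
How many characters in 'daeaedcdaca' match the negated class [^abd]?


Negated class [^abd] matches any char NOT in {a, b, d}
Scanning 'daeaedcdaca':
  pos 0: 'd' -> no (excluded)
  pos 1: 'a' -> no (excluded)
  pos 2: 'e' -> MATCH
  pos 3: 'a' -> no (excluded)
  pos 4: 'e' -> MATCH
  pos 5: 'd' -> no (excluded)
  pos 6: 'c' -> MATCH
  pos 7: 'd' -> no (excluded)
  pos 8: 'a' -> no (excluded)
  pos 9: 'c' -> MATCH
  pos 10: 'a' -> no (excluded)
Total matches: 4

4


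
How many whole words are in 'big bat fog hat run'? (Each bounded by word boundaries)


Word boundaries (\b) mark the start/end of each word.
Text: 'big bat fog hat run'
Splitting by whitespace:
  Word 1: 'big'
  Word 2: 'bat'
  Word 3: 'fog'
  Word 4: 'hat'
  Word 5: 'run'
Total whole words: 5

5


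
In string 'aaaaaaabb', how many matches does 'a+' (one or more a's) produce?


Pattern 'a+' matches one or more consecutive a's.
String: 'aaaaaaabb'
Scanning for runs of a:
  Match 1: 'aaaaaaa' (length 7)
Total matches: 1

1


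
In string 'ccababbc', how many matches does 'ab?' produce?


Pattern 'ab?' matches 'a' optionally followed by 'b'.
String: 'ccababbc'
Scanning left to right for 'a' then checking next char:
  Match 1: 'ab' (a followed by b)
  Match 2: 'ab' (a followed by b)
Total matches: 2

2


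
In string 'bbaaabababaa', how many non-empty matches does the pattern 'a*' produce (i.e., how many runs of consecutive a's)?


Pattern 'a*' matches zero or more a's. We want non-empty runs of consecutive a's.
String: 'bbaaabababaa'
Walking through the string to find runs of a's:
  Run 1: positions 2-4 -> 'aaa'
  Run 2: positions 6-6 -> 'a'
  Run 3: positions 8-8 -> 'a'
  Run 4: positions 10-11 -> 'aa'
Non-empty runs found: ['aaa', 'a', 'a', 'aa']
Count: 4

4
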